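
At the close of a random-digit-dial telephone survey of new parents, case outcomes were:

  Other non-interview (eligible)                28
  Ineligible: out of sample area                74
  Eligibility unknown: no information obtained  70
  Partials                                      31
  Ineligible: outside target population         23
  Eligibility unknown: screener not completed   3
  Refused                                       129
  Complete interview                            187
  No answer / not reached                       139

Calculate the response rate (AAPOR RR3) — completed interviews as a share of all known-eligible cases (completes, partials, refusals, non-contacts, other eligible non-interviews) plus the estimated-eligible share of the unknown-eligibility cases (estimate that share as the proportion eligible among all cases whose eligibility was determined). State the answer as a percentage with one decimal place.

32.5%

Eligibility not determined = 3 + 70 = 73
Ineligible = 23 + 74 = 97
Top = 187
Determined eligible = 187 + 31 + 129 + 139 + 28 = 514
e = 514 / (514 + 97) = 514 / 611 = 0.8412
Eligible share of unknowns = 0.8412 × 73 = 61.41
Denom = 514 + 61.41 = 575.41
RR3 = 187 / 575.41 = 0.3250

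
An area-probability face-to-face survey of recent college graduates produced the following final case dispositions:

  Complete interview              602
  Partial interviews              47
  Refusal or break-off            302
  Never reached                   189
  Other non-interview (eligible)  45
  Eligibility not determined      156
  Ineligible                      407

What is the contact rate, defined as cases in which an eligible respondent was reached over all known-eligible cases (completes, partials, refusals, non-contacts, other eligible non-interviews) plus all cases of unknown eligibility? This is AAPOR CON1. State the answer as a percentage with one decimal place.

74.3%

Num = 602 + 47 + 302 + 45 = 996
Denominator = 602 + 47 + 302 + 189 + 45 + 156 = 1341
CON1 = 996 / 1341 = 0.7427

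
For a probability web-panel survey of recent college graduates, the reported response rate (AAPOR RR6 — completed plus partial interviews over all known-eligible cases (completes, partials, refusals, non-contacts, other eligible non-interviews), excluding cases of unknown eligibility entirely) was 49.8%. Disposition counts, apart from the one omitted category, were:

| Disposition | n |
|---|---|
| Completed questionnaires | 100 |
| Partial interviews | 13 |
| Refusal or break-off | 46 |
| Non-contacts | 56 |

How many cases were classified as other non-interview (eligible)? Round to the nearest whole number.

Numerator → 100 + 13 = 113
RR6 = 113 / D = 0.498
D = 113 / 0.498 = 226.9
Rest of base = 215
other non-interview (eligible) = 226.9 − 215 ≈ 12

12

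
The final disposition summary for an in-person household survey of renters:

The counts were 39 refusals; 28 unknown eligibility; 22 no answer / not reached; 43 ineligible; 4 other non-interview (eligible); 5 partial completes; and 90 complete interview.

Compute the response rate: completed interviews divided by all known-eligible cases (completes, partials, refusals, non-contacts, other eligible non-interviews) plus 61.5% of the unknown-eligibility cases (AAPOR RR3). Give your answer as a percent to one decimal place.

50.8%

Num: 90
Known eligible: 90 + 5 + 39 + 22 + 4 = 160
e × U: 0.6150 × 28 = 17.22
Denom: 160 + 17.22 = 177.22
RR3 = 90 / 177.22 = 0.5078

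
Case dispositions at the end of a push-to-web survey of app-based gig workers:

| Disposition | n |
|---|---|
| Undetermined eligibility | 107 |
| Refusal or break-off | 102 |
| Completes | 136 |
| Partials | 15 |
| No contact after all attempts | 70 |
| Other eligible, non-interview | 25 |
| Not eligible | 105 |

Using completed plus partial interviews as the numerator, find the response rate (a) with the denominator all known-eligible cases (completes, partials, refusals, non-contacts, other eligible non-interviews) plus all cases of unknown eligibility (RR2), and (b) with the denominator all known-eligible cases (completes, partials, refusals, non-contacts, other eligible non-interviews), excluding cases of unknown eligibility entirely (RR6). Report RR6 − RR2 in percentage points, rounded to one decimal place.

Top = 136 + 15 = 151
Base = 136 + 15 + 102 + 70 + 25 + 107 = 455
RR2 = 151 / 455 = 0.3319
Base = 136 + 15 + 102 + 70 + 25 = 348
RR6 = 151 / 348 = 0.4339
Difference = 43.39 − 33.19 = 10.20 percentage points

10.2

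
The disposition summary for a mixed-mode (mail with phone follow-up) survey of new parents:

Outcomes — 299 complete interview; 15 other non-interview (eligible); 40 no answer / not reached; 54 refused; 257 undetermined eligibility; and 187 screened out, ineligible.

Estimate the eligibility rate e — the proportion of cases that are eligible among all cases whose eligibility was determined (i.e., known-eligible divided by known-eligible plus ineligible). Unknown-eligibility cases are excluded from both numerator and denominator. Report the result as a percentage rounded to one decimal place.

68.6%

Determined eligible = 299 + 54 + 40 + 15 = 408
e = 408 / (408 + 187) = 408 / 595 = 0.6857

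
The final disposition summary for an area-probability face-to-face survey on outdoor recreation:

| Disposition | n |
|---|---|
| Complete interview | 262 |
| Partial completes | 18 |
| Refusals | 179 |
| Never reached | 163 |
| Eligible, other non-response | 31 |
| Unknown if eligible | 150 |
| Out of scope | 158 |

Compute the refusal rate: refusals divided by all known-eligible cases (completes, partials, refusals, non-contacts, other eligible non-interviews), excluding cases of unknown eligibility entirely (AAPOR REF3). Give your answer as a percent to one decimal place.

Numerator = 179
Denominator = 262 + 18 + 179 + 163 + 31 = 653
REF3 = 179 / 653 = 0.2741

27.4%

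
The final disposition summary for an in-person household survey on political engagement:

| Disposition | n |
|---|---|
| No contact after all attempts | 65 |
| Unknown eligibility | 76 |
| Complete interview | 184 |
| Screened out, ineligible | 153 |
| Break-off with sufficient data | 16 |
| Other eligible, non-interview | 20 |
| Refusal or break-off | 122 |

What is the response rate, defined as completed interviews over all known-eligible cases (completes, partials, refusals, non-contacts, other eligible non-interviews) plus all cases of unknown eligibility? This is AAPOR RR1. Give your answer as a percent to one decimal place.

Top: 184
Base: 184 + 16 + 122 + 65 + 20 + 76 = 483
RR1 = 184 / 483 = 0.3810

38.1%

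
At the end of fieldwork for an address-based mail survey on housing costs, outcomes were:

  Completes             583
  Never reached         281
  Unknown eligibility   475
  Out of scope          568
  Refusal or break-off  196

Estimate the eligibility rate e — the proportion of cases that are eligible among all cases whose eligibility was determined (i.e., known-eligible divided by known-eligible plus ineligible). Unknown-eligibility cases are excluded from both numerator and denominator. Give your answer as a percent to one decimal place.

Determined eligible: 583 + 196 + 281 = 1060
e = 1060 / (1060 + 568) = 1060 / 1628 = 0.6511

65.1%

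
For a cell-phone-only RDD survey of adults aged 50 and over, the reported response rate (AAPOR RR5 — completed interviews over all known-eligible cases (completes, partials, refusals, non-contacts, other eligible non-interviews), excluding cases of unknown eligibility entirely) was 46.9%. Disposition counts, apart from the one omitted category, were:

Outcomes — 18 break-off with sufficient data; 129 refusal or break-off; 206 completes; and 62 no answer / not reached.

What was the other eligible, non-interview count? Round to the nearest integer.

RR5 = 206 / D = 0.469
D = 206 / 0.469 = 439.2
Rest of base = 415
other eligible, non-interview = 439.2 − 415 ≈ 24

24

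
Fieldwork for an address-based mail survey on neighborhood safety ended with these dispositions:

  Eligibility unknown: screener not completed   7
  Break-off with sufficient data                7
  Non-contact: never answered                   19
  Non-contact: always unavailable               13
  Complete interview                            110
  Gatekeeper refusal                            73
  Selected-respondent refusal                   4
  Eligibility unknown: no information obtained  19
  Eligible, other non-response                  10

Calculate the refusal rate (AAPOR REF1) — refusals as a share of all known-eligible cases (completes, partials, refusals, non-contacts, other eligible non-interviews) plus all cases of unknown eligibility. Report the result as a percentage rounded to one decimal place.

29.4%

Refusals = 73 + 4 = 77
Never reached = 19 + 13 = 32
Undetermined eligibility = 7 + 19 = 26
Top = 77
Denominator = 110 + 7 + 77 + 32 + 10 + 26 = 262
REF1 = 77 / 262 = 0.2939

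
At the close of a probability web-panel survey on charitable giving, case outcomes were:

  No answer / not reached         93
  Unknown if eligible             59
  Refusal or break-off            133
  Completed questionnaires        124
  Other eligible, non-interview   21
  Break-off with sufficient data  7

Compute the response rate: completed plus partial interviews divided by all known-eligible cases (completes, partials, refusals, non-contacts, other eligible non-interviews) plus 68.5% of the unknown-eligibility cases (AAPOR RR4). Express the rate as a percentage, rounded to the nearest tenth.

31.3%

Top = 124 + 7 = 131
Determined eligible = 124 + 7 + 133 + 93 + 21 = 378
e × U = 0.6850 × 59 = 40.42
Base = 378 + 40.42 = 418.42
RR4 = 131 / 418.42 = 0.3131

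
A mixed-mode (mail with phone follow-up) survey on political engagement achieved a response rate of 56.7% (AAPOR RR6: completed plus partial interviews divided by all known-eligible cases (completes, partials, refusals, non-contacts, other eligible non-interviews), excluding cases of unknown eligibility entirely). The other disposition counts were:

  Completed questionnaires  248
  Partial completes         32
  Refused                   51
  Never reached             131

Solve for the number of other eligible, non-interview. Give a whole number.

Numerator → 248 + 32 = 280
RR6 = 280 / D = 0.567
D = 280 / 0.567 = 493.8
Other denominator terms total 462
other eligible, non-interview = 493.8 − 462 ≈ 32

32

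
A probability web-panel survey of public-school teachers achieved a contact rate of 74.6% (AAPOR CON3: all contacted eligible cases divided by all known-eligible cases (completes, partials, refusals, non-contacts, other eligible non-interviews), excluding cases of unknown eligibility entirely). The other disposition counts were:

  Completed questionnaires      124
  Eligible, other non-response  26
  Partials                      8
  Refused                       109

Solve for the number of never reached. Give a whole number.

91

Top = 124 + 8 + 109 + 26 = 267
CON3 = 267 / D = 0.746
D = 267 / 0.746 = 357.9
Remaining denominator categories sum to 267
never reached = 357.9 − 267 ≈ 91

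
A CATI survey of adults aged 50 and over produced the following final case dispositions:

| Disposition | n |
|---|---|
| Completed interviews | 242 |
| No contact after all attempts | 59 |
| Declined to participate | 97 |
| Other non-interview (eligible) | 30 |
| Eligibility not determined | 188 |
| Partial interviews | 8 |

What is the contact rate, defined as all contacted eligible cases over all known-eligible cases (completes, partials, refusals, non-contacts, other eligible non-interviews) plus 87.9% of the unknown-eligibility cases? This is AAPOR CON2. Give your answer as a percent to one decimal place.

62.7%

Numerator → 242 + 8 + 97 + 30 = 377
Known eligible → 242 + 8 + 97 + 59 + 30 = 436
Estimated eligible among unknowns → 0.8790 × 188 = 165.25
Base → 436 + 165.25 = 601.25
CON2 = 377 / 601.25 = 0.6270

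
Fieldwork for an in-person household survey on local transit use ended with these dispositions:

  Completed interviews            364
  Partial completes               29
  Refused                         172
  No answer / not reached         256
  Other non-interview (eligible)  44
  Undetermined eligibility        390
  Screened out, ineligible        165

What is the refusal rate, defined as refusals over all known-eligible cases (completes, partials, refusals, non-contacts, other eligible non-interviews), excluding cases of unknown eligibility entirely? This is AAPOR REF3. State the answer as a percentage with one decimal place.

Top → 172
Denominator → 364 + 29 + 172 + 256 + 44 = 865
REF3 = 172 / 865 = 0.1988

19.9%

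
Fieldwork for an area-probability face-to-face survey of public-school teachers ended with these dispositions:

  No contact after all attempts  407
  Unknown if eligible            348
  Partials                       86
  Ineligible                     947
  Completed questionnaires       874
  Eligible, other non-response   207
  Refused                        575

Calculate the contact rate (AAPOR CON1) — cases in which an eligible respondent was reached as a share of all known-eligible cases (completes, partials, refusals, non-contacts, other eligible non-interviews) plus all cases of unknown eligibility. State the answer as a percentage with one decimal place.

Top = 874 + 86 + 575 + 207 = 1742
Base = 874 + 86 + 575 + 407 + 207 + 348 = 2497
CON1 = 1742 / 2497 = 0.6976

69.8%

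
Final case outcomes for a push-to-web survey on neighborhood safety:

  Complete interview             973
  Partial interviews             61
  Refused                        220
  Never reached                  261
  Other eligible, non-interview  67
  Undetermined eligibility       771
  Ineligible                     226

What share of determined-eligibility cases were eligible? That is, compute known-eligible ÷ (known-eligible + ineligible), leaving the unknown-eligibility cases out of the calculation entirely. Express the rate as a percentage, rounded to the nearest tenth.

87.5%

Eligible (known): 973 + 61 + 220 + 261 + 67 = 1582
e = 1582 / (1582 + 226) = 1582 / 1808 = 0.8750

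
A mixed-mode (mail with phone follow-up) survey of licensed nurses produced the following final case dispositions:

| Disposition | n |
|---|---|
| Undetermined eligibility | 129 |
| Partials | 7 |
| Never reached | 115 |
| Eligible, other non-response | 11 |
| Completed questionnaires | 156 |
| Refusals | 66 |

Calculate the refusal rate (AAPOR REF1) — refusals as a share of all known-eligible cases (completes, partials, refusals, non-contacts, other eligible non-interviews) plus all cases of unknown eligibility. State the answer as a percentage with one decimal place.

13.6%

Numerator: 66
Denominator: 156 + 7 + 66 + 115 + 11 + 129 = 484
REF1 = 66 / 484 = 0.1364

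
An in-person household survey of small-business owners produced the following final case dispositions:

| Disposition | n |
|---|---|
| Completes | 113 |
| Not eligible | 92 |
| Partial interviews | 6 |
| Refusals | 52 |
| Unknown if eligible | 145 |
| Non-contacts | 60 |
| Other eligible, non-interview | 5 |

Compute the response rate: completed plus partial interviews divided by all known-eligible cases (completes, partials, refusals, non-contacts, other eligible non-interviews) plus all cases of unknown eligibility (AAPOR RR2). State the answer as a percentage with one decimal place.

31.2%

Num: 113 + 6 = 119
Base: 113 + 6 + 52 + 60 + 5 + 145 = 381
RR2 = 119 / 381 = 0.3123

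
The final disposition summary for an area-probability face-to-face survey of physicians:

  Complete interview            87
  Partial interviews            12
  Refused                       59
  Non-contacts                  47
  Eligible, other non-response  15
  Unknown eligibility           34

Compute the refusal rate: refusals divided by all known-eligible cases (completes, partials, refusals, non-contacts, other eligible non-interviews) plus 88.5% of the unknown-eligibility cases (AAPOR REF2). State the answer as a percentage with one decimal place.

23.6%

Top → 59
Eligible (known) → 87 + 12 + 59 + 47 + 15 = 220
Estimated eligible among unknowns → 0.8850 × 34 = 30.09
Denominator → 220 + 30.09 = 250.09
REF2 = 59 / 250.09 = 0.2359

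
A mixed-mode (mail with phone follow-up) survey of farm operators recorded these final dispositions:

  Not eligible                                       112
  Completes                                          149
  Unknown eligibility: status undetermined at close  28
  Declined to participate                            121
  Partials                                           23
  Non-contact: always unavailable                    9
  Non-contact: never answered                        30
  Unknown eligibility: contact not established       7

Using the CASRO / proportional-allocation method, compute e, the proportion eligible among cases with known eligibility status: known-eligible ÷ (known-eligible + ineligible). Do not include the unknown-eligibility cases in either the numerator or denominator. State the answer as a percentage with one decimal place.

74.8%

Non-contacts = 30 + 9 = 39
Unknown if eligible = 7 + 28 = 35
Determined eligible → 149 + 23 + 121 + 39 = 332
e = 332 / (332 + 112) = 332 / 444 = 0.7477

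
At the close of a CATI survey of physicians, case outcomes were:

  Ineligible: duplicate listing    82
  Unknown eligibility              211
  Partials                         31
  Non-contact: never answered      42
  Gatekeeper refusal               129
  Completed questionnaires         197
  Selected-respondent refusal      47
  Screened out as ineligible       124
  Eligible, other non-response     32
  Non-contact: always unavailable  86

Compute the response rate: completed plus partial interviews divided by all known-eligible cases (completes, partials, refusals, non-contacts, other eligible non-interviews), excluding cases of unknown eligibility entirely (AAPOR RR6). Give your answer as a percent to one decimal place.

40.4%

Declined to participate = 129 + 47 = 176
Never reached = 42 + 86 = 128
Ineligible = 124 + 82 = 206
Top: 197 + 31 = 228
Denominator: 197 + 31 + 176 + 128 + 32 = 564
RR6 = 228 / 564 = 0.4043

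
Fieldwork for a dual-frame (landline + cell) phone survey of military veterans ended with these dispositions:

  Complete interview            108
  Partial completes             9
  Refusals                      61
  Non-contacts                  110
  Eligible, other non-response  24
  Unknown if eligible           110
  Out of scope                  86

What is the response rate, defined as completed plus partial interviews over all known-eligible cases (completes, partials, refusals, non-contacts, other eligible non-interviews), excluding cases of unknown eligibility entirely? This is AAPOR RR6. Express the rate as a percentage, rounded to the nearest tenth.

Numerator = 108 + 9 = 117
Denom = 108 + 9 + 61 + 110 + 24 = 312
RR6 = 117 / 312 = 0.3750

37.5%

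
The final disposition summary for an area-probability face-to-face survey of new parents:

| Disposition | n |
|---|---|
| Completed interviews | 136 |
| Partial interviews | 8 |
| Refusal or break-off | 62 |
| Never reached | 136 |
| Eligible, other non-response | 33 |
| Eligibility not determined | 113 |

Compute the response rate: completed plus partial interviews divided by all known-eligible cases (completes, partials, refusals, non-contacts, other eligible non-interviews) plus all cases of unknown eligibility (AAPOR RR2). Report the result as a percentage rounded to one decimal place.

29.5%

Top → 136 + 8 = 144
Denominator → 136 + 8 + 62 + 136 + 33 + 113 = 488
RR2 = 144 / 488 = 0.2951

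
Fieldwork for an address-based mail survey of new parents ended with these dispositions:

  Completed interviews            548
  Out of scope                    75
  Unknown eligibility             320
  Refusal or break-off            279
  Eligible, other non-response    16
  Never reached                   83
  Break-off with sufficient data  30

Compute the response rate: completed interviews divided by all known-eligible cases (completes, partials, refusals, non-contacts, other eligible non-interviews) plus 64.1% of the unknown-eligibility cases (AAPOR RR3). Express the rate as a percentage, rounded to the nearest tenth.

Top: 548
Determined eligible: 548 + 30 + 279 + 83 + 16 = 956
e × U: 0.6410 × 320 = 205.12
Denom: 956 + 205.12 = 1161.12
RR3 = 548 / 1161.12 = 0.4720

47.2%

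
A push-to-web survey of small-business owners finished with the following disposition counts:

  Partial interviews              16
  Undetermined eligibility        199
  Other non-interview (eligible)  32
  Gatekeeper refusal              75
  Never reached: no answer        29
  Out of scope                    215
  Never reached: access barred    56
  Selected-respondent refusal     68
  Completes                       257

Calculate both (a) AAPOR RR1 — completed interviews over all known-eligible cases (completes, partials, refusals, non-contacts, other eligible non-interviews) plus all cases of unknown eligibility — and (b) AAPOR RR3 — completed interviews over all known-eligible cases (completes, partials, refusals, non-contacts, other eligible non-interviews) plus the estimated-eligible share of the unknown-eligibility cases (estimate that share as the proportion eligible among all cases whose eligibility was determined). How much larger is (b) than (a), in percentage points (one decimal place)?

3.0

Declined to participate = 75 + 68 = 143
Non-contacts = 29 + 56 = 85
Numerator = 257
Denominator = 257 + 16 + 143 + 85 + 32 + 199 = 732
RR1 = 257 / 732 = 0.3511
Determined eligible = 257 + 16 + 143 + 85 + 32 = 533
e = 533 / (533 + 215) = 533 / 748 = 0.7126
Estimated eligible among unknowns = 0.7126 × 199 = 141.81
Denominator = 533 + 141.81 = 674.81
RR3 = 257 / 674.81 = 0.3808
Difference = 38.08 − 35.11 = 2.97 percentage points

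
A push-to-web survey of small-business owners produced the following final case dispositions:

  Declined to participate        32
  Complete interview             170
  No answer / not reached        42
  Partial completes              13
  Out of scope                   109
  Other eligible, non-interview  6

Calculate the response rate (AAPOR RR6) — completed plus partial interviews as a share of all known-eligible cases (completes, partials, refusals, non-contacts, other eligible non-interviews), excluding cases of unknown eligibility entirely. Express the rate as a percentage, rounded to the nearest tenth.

69.6%

Num → 170 + 13 = 183
Denominator → 170 + 13 + 32 + 42 + 6 = 263
RR6 = 183 / 263 = 0.6958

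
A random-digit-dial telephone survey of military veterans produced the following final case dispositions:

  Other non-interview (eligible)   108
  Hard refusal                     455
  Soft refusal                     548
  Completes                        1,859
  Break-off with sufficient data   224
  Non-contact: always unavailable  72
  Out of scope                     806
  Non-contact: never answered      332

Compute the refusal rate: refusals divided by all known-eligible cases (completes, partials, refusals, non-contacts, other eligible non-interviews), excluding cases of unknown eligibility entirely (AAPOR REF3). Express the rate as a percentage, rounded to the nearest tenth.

27.9%

Refused = 455 + 548 = 1003
Never reached = 332 + 72 = 404
Num → 1003
Base → 1859 + 224 + 1003 + 404 + 108 = 3598
REF3 = 1003 / 3598 = 0.2788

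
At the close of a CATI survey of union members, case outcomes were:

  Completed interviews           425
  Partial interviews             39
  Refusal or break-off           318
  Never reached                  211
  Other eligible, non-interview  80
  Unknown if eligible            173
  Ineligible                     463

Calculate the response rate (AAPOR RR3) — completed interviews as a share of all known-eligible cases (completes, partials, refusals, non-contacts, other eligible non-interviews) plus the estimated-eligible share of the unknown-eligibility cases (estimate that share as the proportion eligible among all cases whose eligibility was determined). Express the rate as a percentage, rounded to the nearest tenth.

Top → 425
Known eligible → 425 + 39 + 318 + 211 + 80 = 1073
e = 1073 / (1073 + 463) = 1073 / 1536 = 0.6986
Estimated eligible among unknowns → 0.6986 × 173 = 120.86
Base → 1073 + 120.86 = 1193.86
RR3 = 425 / 1193.86 = 0.3560

35.6%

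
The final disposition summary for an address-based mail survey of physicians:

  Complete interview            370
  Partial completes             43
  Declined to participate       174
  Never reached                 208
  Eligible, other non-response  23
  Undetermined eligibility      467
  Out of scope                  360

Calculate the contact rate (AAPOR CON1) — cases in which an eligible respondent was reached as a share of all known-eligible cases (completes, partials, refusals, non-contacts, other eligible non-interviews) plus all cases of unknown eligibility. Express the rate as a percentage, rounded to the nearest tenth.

47.5%

Top = 370 + 43 + 174 + 23 = 610
Denom = 370 + 43 + 174 + 208 + 23 + 467 = 1285
CON1 = 610 / 1285 = 0.4747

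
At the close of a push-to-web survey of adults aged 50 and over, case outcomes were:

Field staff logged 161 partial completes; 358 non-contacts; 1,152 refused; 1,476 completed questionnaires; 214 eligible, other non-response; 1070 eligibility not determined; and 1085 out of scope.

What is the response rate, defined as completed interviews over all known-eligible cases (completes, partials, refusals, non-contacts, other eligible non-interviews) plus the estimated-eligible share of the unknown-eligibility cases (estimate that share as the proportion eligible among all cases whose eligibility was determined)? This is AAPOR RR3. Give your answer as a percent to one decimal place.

35.4%

Num = 1476
Determined eligible = 1476 + 161 + 1152 + 358 + 214 = 3361
e = 3361 / (3361 + 1085) = 3361 / 4446 = 0.7560
e × U = 0.7560 × 1070 = 808.92
Base = 3361 + 808.92 = 4169.92
RR3 = 1476 / 4169.92 = 0.3540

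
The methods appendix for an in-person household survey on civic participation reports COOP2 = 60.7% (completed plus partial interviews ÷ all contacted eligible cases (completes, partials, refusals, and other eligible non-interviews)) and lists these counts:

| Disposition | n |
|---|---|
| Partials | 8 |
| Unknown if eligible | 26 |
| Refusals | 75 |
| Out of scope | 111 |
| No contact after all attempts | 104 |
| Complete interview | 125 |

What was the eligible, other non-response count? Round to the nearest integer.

Top = 125 + 8 = 133
COOP2 = 133 / D = 0.607
D = 133 / 0.607 = 219.1
Rest of base = 208
eligible, other non-response = 219.1 − 208 ≈ 11

11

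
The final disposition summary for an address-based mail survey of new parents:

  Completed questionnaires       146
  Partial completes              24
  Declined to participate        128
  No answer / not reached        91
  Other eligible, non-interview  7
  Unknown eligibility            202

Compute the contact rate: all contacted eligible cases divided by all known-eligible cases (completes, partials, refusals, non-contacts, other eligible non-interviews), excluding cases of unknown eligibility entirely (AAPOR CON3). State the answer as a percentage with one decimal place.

Num: 146 + 24 + 128 + 7 = 305
Denominator: 146 + 24 + 128 + 91 + 7 = 396
CON3 = 305 / 396 = 0.7702

77.0%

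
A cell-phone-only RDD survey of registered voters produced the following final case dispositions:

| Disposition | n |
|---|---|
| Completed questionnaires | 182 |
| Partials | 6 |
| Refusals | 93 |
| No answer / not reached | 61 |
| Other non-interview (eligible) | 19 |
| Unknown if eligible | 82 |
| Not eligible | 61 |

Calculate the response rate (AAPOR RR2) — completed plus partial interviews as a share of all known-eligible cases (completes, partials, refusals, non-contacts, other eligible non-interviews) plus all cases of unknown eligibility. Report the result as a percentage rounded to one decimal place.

Num: 182 + 6 = 188
Denom: 182 + 6 + 93 + 61 + 19 + 82 = 443
RR2 = 188 / 443 = 0.4244

42.4%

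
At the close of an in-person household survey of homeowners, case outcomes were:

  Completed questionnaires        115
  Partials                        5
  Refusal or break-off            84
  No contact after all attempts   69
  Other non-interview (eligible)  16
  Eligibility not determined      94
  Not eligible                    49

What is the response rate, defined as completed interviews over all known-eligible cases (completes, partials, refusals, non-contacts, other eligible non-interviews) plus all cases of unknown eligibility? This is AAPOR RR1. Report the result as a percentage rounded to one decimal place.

30.0%

Num → 115
Denom → 115 + 5 + 84 + 69 + 16 + 94 = 383
RR1 = 115 / 383 = 0.3003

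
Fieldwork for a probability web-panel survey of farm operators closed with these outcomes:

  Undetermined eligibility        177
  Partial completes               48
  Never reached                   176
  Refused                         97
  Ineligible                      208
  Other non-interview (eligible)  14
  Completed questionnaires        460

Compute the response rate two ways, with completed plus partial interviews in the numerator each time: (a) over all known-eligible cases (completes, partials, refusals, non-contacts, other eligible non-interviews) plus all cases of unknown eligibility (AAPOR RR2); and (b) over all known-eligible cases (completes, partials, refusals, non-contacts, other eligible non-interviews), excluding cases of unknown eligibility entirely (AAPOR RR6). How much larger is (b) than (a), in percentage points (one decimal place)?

11.6

Num → 460 + 48 = 508
Denom → 460 + 48 + 97 + 176 + 14 + 177 = 972
RR2 = 508 / 972 = 0.5226
Denom → 460 + 48 + 97 + 176 + 14 = 795
RR6 = 508 / 795 = 0.6390
Difference = 63.90 − 52.26 = 11.64 percentage points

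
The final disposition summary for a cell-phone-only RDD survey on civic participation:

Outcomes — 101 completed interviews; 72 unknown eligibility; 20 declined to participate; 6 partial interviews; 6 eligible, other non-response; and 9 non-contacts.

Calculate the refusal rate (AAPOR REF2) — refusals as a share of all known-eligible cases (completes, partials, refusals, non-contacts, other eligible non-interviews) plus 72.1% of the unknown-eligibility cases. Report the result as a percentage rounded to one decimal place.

10.3%

Num → 20
Known eligible → 101 + 6 + 20 + 9 + 6 = 142
Eligible share of unknowns → 0.7210 × 72 = 51.91
Denom → 142 + 51.91 = 193.91
REF2 = 20 / 193.91 = 0.1031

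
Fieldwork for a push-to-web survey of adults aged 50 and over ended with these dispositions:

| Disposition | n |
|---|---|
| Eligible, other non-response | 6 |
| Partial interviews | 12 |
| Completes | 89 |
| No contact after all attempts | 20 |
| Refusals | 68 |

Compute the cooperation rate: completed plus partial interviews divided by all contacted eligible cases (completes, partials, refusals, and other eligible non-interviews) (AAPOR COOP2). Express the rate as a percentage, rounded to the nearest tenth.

Numerator = 89 + 12 = 101
Base = 89 + 12 + 68 + 6 = 175
COOP2 = 101 / 175 = 0.5771

57.7%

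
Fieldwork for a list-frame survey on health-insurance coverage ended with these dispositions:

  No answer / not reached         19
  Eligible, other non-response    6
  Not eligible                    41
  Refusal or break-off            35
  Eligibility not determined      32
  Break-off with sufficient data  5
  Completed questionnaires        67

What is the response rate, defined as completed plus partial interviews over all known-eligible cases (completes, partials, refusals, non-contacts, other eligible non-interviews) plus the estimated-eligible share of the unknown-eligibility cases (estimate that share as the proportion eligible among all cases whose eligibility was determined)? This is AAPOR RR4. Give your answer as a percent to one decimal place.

46.0%

Num → 67 + 5 = 72
Determined eligible → 67 + 5 + 35 + 19 + 6 = 132
e = 132 / (132 + 41) = 132 / 173 = 0.7630
Estimated eligible among unknowns → 0.7630 × 32 = 24.42
Base → 132 + 24.42 = 156.42
RR4 = 72 / 156.42 = 0.4603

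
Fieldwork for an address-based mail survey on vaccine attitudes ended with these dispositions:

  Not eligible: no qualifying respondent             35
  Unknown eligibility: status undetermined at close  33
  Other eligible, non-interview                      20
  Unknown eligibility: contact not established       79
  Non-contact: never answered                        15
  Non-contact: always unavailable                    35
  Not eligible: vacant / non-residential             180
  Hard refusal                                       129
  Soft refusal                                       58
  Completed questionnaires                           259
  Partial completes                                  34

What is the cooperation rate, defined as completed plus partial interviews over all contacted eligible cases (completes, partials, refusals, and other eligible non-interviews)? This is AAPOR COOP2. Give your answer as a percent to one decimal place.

Refusal or break-off = 129 + 58 = 187
Never reached = 15 + 35 = 50
Unknown if eligible = 79 + 33 = 112
Not eligible = 35 + 180 = 215
Top = 259 + 34 = 293
Denominator = 259 + 34 + 187 + 20 = 500
COOP2 = 293 / 500 = 0.5860

58.6%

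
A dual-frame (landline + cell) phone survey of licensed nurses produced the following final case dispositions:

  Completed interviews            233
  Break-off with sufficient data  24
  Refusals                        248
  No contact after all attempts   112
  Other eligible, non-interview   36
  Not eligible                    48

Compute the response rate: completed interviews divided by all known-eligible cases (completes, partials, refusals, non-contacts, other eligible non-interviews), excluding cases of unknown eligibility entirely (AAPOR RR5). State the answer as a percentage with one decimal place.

Top → 233
Denominator → 233 + 24 + 248 + 112 + 36 = 653
RR5 = 233 / 653 = 0.3568

35.7%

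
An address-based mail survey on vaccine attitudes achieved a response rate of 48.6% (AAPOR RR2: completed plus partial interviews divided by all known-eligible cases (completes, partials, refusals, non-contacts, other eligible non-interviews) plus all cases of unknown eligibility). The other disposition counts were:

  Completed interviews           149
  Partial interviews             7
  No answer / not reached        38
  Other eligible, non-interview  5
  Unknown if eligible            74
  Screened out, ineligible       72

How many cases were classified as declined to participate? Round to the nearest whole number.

48

Top → 149 + 7 = 156
RR2 = 156 / D = 0.486
D = 156 / 0.486 = 321.0
Other denominator terms total 273
declined to participate = 321.0 − 273 ≈ 48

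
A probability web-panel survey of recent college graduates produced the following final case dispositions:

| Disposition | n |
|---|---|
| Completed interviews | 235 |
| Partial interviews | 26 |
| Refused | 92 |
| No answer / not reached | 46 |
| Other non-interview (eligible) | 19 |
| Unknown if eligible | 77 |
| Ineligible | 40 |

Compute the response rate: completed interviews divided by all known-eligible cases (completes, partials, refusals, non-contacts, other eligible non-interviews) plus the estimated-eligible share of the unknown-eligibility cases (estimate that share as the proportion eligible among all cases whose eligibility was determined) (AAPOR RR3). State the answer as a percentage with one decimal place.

48.1%

Top = 235
Determined eligible = 235 + 26 + 92 + 46 + 19 = 418
e = 418 / (418 + 40) = 418 / 458 = 0.9127
Estimated eligible among unknowns = 0.9127 × 77 = 70.28
Base = 418 + 70.28 = 488.28
RR3 = 235 / 488.28 = 0.4813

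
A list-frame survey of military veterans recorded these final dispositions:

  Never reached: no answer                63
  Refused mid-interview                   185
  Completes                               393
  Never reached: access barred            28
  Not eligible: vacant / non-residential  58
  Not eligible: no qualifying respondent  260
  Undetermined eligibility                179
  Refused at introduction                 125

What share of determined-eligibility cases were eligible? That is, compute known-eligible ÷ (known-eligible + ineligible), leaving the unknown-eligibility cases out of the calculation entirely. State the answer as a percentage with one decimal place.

Refused = 125 + 185 = 310
No answer / not reached = 63 + 28 = 91
Ineligible = 260 + 58 = 318
Known eligible → 393 + 310 + 91 = 794
e = 794 / (794 + 318) = 794 / 1112 = 0.7140

71.4%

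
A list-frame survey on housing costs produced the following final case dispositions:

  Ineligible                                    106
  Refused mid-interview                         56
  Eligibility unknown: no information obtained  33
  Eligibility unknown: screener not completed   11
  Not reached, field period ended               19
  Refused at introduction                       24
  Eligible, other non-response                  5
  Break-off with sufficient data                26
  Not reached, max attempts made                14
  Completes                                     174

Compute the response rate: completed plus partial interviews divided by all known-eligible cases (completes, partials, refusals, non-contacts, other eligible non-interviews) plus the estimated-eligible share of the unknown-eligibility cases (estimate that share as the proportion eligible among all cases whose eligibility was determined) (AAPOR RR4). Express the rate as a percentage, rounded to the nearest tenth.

57.0%

Refused = 24 + 56 = 80
No answer / not reached = 19 + 14 = 33
Unknown eligibility = 11 + 33 = 44
Num → 174 + 26 = 200
Determined eligible → 174 + 26 + 80 + 33 + 5 = 318
e = 318 / (318 + 106) = 318 / 424 = 0.7500
Eligible share of unknowns → 0.7500 × 44 = 33.00
Denom → 318 + 33.00 = 351.00
RR4 = 200 / 351.00 = 0.5698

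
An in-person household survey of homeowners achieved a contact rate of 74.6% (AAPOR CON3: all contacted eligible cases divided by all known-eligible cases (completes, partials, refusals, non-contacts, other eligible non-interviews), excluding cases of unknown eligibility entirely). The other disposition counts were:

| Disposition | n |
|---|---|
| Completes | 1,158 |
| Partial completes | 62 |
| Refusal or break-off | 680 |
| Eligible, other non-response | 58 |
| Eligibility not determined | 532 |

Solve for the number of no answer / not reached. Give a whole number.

667

Top = 1158 + 62 + 680 + 58 = 1958
CON3 = 1958 / D = 0.746
D = 1958 / 0.746 = 2624.7
Rest of base = 1958
no answer / not reached = 2624.7 − 1958 ≈ 667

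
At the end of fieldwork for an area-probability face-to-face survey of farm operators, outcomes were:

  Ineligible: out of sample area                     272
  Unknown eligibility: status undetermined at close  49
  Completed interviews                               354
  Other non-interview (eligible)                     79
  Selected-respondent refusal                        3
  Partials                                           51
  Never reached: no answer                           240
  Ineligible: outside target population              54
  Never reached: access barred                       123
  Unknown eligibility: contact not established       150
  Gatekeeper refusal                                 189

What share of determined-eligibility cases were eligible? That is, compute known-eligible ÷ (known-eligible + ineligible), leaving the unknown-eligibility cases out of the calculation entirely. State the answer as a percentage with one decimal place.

Refusals = 189 + 3 = 192
Never reached = 240 + 123 = 363
Unknown if eligible = 150 + 49 = 199
Not eligible = 54 + 272 = 326
Eligible (known): 354 + 51 + 192 + 363 + 79 = 1039
e = 1039 / (1039 + 326) = 1039 / 1365 = 0.7612

76.1%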